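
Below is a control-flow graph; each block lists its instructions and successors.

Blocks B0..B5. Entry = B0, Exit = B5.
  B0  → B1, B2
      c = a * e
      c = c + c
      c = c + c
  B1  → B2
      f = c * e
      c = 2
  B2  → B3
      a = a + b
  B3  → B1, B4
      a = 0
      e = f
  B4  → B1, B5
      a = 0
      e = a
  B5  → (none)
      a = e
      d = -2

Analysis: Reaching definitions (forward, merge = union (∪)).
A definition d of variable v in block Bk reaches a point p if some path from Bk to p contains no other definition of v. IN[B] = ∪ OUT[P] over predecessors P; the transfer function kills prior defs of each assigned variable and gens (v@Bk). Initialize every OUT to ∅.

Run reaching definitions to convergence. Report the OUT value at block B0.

Answer: {c@B0}

Trace:
Per-block solution:
  B0:   IN={}   OUT={c@B0}
  B1:   IN={a@B3, a@B4, c@B0, c@B1, e@B3, e@B4, f@B1}   OUT={a@B3, a@B4, c@B1, e@B3, e@B4, f@B1}
  B2:   IN={a@B3, a@B4, c@B0, c@B1, e@B3, e@B4, f@B1}   OUT={a@B2, c@B0, c@B1, e@B3, e@B4, f@B1}
  B3:   IN={a@B2, c@B0, c@B1, e@B3, e@B4, f@B1}   OUT={a@B3, c@B0, c@B1, e@B3, f@B1}
  B4:   IN={a@B3, c@B0, c@B1, e@B3, f@B1}   OUT={a@B4, c@B0, c@B1, e@B4, f@B1}
  B5:   IN={a@B4, c@B0, c@B1, e@B4, f@B1}   OUT={a@B5, c@B0, c@B1, d@B5, e@B4, f@B1}

B0 is the boundary node: IN[B0] = {}
Applying B0's transfer function to that IN value gives OUT[B0] (row B0 above).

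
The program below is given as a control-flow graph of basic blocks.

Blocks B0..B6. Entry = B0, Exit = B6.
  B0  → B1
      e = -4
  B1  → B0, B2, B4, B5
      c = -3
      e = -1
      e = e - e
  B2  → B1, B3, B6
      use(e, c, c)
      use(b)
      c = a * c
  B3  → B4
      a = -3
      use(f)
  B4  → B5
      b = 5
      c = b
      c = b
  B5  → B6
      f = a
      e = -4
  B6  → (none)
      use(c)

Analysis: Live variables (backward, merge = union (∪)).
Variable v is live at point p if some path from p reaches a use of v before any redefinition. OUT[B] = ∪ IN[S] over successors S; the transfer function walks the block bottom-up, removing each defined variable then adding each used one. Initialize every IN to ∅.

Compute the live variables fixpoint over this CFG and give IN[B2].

Converged values:
  B0: | IN={a, b, f} | OUT={a, b, f}
  B1: | IN={a, b, f} | OUT={a, b, c, e, f}
  B2: | IN={a, b, c, e, f} | OUT={a, b, c, f}
  B3: | IN={f} | OUT={a}
  B4: | IN={a} | OUT={a, c}
  B5: | IN={a, c} | OUT={c}
  B6: | IN={c} | OUT={}

Merge at B2: OUT[B2] = IN[B1] ⊔ IN[B3] ⊔ IN[B6] = {a, b, c, f}
Applying B2's transfer function to that OUT value gives IN[B2] (row B2 above).

Answer: {a, b, c, e, f}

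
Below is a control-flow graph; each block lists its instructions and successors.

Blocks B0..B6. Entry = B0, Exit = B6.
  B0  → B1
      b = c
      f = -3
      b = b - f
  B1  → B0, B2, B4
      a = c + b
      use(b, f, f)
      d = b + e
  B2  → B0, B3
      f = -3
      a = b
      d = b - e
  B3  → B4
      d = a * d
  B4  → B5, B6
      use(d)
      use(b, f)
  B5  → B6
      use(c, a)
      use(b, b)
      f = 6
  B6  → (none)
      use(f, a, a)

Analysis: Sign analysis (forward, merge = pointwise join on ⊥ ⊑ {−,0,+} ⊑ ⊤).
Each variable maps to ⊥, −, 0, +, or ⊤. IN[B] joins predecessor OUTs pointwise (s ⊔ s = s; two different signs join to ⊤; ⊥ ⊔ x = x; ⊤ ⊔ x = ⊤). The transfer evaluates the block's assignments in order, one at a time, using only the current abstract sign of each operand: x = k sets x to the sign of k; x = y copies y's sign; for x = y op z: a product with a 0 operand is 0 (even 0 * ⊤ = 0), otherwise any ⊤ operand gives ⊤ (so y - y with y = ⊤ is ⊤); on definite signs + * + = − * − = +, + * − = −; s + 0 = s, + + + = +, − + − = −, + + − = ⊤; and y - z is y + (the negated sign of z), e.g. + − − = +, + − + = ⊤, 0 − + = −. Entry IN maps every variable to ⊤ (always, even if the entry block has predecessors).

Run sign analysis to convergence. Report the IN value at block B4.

Answer: {a: ⊤, b: ⊤, c: ⊤, d: ⊤, e: ⊤, f: -}

Derivation:
Per-block solution:
  B0:   IN=(all ⊤)   OUT={f:-; rest ⊤}
  B1:   IN={f:-; rest ⊤}   OUT={f:-; rest ⊤}
  B2:   IN={f:-; rest ⊤}   OUT={f:-; rest ⊤}
  B3:   IN={f:-; rest ⊤}   OUT={f:-; rest ⊤}
  B4:   IN={f:-; rest ⊤}   OUT={f:-; rest ⊤}
  B5:   IN={f:-; rest ⊤}   OUT={f:+; rest ⊤}
  B6:   IN=(all ⊤)   OUT=(all ⊤)

Merge at B4: IN[B4] = OUT[B1] ⊔ OUT[B3] = {a: ⊤, b: ⊤, c: ⊤, d: ⊤, e: ⊤, f: -}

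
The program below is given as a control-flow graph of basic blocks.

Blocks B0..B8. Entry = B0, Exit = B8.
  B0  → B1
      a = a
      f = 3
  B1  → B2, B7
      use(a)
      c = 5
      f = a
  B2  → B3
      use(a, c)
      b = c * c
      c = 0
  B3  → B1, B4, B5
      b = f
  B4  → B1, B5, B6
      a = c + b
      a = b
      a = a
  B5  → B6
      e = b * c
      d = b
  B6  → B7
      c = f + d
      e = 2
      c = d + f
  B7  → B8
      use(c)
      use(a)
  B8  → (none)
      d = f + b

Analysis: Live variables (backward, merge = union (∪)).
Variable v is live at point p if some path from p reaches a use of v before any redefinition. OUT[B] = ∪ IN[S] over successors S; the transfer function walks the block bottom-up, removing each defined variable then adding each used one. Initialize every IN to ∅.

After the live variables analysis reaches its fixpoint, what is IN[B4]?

Answer: {b, c, d, f}

Trace:
Per-block solution:
  B0: | IN={a, b, d} | OUT={a, b, d}
  B1: | IN={a, b, d} | OUT={a, b, c, d, f}
  B2: | IN={a, c, d, f} | OUT={a, c, d, f}
  B3: | IN={a, c, d, f} | OUT={a, b, c, d, f}
  B4: | IN={b, c, d, f} | OUT={a, b, c, d, f}
  B5: | IN={a, b, c, f} | OUT={a, b, d, f}
  B6: | IN={a, b, d, f} | OUT={a, b, c, f}
  B7: | IN={a, b, c, f} | OUT={b, f}
  B8: | IN={b, f} | OUT={}

Merge at B4: OUT[B4] = IN[B1] ⊔ IN[B5] ⊔ IN[B6] = {a, b, c, d, f}
Applying B4's transfer function to that OUT value gives IN[B4] (row B4 above).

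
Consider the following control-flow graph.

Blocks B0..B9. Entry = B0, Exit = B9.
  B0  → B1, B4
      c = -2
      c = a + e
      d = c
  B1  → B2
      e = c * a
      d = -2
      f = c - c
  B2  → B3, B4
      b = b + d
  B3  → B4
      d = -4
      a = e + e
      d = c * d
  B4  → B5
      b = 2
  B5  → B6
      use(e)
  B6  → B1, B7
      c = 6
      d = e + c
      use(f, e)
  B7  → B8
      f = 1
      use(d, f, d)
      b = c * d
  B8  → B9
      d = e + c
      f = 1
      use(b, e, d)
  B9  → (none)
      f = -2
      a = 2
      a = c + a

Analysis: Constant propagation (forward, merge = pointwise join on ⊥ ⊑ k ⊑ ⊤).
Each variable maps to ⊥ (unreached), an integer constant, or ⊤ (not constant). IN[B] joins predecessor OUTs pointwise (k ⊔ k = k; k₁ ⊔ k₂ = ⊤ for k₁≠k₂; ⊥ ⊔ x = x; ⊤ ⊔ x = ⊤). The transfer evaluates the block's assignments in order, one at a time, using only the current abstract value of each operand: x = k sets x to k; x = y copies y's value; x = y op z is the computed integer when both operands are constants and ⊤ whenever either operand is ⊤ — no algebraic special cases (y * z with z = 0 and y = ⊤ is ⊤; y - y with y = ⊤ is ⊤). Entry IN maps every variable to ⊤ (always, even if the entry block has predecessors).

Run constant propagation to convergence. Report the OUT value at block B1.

Converged values:
  B0:   IN=(all ⊤)   OUT=(all ⊤)
  B1:   IN=(all ⊤)   OUT={d:-2; rest ⊤}
  B2:   IN={d:-2; rest ⊤}   OUT={d:-2; rest ⊤}
  B3:   IN={d:-2; rest ⊤}   OUT=(all ⊤)
  B4:   IN=(all ⊤)   OUT={b:2; rest ⊤}
  B5:   IN={b:2; rest ⊤}   OUT={b:2; rest ⊤}
  B6:   IN={b:2; rest ⊤}   OUT={b:2, c:6; rest ⊤}
  B7:   IN={b:2, c:6; rest ⊤}   OUT={c:6, f:1; rest ⊤}
  B8:   IN={c:6, f:1; rest ⊤}   OUT={c:6, f:1; rest ⊤}
  B9:   IN={c:6, f:1; rest ⊤}   OUT={a:8, c:6, f:-2; rest ⊤}

Merge at B1: IN[B1] = OUT[B0] ⊔ OUT[B6] = {a: ⊤, b: ⊤, c: ⊤, d: ⊤, e: ⊤, f: ⊤}
Applying B1's transfer function to that IN value gives OUT[B1] (row B1 above).

Answer: {a: ⊤, b: ⊤, c: ⊤, d: -2, e: ⊤, f: ⊤}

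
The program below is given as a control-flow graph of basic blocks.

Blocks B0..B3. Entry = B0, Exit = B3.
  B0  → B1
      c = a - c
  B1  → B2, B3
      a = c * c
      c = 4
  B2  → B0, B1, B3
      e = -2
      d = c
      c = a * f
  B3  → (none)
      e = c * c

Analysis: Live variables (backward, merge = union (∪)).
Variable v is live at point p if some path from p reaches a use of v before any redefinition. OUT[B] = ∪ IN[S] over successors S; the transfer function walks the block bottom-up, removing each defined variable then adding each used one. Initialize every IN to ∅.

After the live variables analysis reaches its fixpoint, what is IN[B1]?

Answer: {c, f}

Trace:
Fixpoint table:
  B0: | IN={a, c, f} | OUT={c, f}
  B1: | IN={c, f} | OUT={a, c, f}
  B2: | IN={a, c, f} | OUT={a, c, f}
  B3: | IN={c} | OUT={}

Merge at B1: OUT[B1] = IN[B2] ⊔ IN[B3] = {a, c, f}
Applying B1's transfer function to that OUT value gives IN[B1] (row B1 above).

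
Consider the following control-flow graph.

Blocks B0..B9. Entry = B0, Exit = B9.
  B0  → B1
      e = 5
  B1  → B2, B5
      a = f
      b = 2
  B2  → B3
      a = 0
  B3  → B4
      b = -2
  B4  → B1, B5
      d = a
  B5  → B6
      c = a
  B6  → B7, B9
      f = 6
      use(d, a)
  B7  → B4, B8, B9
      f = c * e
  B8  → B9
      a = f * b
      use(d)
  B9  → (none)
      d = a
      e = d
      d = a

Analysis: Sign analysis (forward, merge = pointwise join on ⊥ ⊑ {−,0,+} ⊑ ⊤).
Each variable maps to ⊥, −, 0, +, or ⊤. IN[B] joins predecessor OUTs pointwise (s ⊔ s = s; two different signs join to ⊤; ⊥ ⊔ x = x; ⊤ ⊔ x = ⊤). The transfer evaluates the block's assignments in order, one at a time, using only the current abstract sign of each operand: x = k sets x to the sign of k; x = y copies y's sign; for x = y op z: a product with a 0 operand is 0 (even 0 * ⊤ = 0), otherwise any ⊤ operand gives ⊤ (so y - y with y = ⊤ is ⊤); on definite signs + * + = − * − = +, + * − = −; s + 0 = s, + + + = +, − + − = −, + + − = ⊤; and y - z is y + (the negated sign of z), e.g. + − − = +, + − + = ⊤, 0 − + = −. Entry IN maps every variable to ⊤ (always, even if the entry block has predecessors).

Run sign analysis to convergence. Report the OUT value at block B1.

Per-block solution:
  B0:  IN=(all ⊤)  OUT={e:+; rest ⊤}
  B1:  IN={e:+; rest ⊤}  OUT={b:+, e:+; rest ⊤}
  B2:  IN={b:+, e:+; rest ⊤}  OUT={a:0, b:+, e:+; rest ⊤}
  B3:  IN={a:0, b:+, e:+; rest ⊤}  OUT={a:0, b:-, e:+; rest ⊤}
  B4:  IN={e:+; rest ⊤}  OUT={e:+; rest ⊤}
  B5:  IN={e:+; rest ⊤}  OUT={e:+; rest ⊤}
  B6:  IN={e:+; rest ⊤}  OUT={e:+, f:+; rest ⊤}
  B7:  IN={e:+, f:+; rest ⊤}  OUT={e:+; rest ⊤}
  B8:  IN={e:+; rest ⊤}  OUT={e:+; rest ⊤}
  B9:  IN={e:+; rest ⊤}  OUT=(all ⊤)

Merge at B1: IN[B1] = OUT[B0] ⊔ OUT[B4] = {a: ⊤, b: ⊤, c: ⊤, d: ⊤, e: +, f: ⊤}
Applying B1's transfer function to that IN value gives OUT[B1] (row B1 above).

Answer: {a: ⊤, b: +, c: ⊤, d: ⊤, e: +, f: ⊤}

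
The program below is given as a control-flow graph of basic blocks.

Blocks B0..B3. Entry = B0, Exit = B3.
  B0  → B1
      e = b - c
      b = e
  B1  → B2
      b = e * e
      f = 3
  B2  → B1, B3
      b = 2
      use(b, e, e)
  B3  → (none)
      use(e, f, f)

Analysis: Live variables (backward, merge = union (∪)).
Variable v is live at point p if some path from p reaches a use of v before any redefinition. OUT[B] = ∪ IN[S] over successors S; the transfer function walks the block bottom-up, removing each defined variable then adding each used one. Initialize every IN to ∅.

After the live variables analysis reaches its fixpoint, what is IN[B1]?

Converged values:
  B0:   IN={b, c}   OUT={e}
  B1:   IN={e}   OUT={e, f}
  B2:   IN={e, f}   OUT={e, f}
  B3:   IN={e, f}   OUT={}

Merge at B1: OUT[B1] = IN[B2] = {e, f}
Applying B1's transfer function to that OUT value gives IN[B1] (row B1 above).

Answer: {e}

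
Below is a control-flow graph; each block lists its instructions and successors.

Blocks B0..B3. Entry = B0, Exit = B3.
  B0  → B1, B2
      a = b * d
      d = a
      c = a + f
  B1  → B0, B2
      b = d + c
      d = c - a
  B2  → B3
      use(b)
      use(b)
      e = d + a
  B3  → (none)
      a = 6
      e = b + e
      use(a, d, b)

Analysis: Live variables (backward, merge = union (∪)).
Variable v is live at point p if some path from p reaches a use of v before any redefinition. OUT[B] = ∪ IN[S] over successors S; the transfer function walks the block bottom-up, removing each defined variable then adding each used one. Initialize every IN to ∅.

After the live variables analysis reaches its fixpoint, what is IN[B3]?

Answer: {b, d, e}

Trace:
Converged values:
  B0:   IN={b, d, f}   OUT={a, b, c, d, f}
  B1:   IN={a, c, d, f}   OUT={a, b, d, f}
  B2:   IN={a, b, d}   OUT={b, d, e}
  B3:   IN={b, d, e}   OUT={}

B3 is the boundary node: OUT[B3] = {}
Applying B3's transfer function to that OUT value gives IN[B3] (row B3 above).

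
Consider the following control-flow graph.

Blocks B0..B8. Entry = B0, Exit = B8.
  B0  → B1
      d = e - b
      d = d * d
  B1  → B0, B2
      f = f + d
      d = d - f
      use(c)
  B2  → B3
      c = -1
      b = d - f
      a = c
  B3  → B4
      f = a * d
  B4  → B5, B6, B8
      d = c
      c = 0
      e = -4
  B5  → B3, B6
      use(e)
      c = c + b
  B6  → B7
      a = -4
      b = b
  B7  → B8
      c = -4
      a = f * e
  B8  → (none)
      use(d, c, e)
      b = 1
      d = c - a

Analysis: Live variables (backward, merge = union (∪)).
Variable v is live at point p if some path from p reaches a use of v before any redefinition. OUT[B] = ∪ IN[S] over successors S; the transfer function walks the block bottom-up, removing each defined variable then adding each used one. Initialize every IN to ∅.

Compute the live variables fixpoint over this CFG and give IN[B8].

Answer: {a, c, d, e}

Trace:
Fixpoint table:
  B0: | IN={b, c, e, f} | OUT={b, c, d, e, f}
  B1: | IN={b, c, d, e, f} | OUT={b, c, d, e, f}
  B2: | IN={d, f} | OUT={a, b, c, d}
  B3: | IN={a, b, c, d} | OUT={a, b, c, f}
  B4: | IN={a, b, c, f} | OUT={a, b, c, d, e, f}
  B5: | IN={a, b, c, d, e, f} | OUT={a, b, c, d, e, f}
  B6: | IN={b, d, e, f} | OUT={d, e, f}
  B7: | IN={d, e, f} | OUT={a, c, d, e}
  B8: | IN={a, c, d, e} | OUT={}

B8 is the boundary node: OUT[B8] = {}
Applying B8's transfer function to that OUT value gives IN[B8] (row B8 above).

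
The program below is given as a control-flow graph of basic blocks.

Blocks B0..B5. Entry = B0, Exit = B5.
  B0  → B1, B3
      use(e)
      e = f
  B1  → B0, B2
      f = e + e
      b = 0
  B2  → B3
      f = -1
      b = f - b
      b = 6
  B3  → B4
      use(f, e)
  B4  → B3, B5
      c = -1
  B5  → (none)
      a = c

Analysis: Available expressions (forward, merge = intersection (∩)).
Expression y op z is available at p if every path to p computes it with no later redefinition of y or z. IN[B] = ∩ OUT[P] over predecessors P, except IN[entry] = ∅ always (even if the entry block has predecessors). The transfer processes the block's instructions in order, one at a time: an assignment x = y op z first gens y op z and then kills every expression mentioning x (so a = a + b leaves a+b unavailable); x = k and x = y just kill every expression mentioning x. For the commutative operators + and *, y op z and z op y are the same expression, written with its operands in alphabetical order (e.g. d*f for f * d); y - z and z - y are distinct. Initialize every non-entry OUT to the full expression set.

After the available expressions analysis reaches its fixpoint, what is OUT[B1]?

Fixpoint table:
  B0: | IN={} | OUT={}
  B1: | IN={} | OUT={e+e}
  B2: | IN={e+e} | OUT={e+e}
  B3: | IN={} | OUT={}
  B4: | IN={} | OUT={}
  B5: | IN={} | OUT={}

Merge at B1: IN[B1] = OUT[B0] = {}
Applying B1's transfer function to that IN value gives OUT[B1] (row B1 above).

Answer: {e+e}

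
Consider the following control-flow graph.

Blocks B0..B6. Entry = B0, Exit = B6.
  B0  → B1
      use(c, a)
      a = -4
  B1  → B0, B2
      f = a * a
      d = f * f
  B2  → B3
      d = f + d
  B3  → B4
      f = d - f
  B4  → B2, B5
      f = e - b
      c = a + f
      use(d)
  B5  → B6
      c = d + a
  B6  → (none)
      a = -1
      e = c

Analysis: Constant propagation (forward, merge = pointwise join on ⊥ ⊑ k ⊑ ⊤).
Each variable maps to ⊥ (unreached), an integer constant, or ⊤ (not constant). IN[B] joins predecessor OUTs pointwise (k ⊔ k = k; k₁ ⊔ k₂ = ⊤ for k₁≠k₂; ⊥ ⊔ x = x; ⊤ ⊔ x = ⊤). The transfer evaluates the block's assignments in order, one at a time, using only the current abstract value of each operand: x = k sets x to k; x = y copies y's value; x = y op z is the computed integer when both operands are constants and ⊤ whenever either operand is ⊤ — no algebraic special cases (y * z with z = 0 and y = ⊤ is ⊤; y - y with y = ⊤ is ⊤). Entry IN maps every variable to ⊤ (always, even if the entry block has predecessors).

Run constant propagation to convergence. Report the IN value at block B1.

Per-block solution:
  B0:   IN=(all ⊤)   OUT={a:-4; rest ⊤}
  B1:   IN={a:-4; rest ⊤}   OUT={a:-4, d:256, f:16; rest ⊤}
  B2:   IN={a:-4; rest ⊤}   OUT={a:-4; rest ⊤}
  B3:   IN={a:-4; rest ⊤}   OUT={a:-4; rest ⊤}
  B4:   IN={a:-4; rest ⊤}   OUT={a:-4; rest ⊤}
  B5:   IN={a:-4; rest ⊤}   OUT={a:-4; rest ⊤}
  B6:   IN={a:-4; rest ⊤}   OUT={a:-1; rest ⊤}

Merge at B1: IN[B1] = OUT[B0] = {a: -4, b: ⊤, c: ⊤, d: ⊤, e: ⊤, f: ⊤}

Answer: {a: -4, b: ⊤, c: ⊤, d: ⊤, e: ⊤, f: ⊤}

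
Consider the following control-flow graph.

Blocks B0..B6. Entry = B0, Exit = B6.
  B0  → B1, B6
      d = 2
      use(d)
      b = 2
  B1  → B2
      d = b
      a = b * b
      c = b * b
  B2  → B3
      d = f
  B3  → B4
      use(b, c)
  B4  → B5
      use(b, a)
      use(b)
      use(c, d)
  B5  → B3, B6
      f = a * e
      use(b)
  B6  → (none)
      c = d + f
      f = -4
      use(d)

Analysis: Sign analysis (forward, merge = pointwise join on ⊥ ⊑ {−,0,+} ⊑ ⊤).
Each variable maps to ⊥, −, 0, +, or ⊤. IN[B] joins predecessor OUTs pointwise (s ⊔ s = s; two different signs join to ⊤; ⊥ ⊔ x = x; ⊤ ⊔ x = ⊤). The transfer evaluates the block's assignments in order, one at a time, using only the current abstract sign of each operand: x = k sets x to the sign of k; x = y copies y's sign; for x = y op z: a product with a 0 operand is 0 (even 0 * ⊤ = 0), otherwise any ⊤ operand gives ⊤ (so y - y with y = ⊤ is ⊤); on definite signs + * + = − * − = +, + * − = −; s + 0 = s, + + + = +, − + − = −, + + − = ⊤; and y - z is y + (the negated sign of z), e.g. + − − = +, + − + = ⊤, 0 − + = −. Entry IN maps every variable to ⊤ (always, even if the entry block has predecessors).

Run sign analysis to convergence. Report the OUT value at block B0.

Answer: {a: ⊤, b: +, c: ⊤, d: +, e: ⊤, f: ⊤}

Working:
Converged values:
  B0:  IN=(all ⊤)  OUT={b:+, d:+; rest ⊤}
  B1:  IN={b:+, d:+; rest ⊤}  OUT={a:+, b:+, c:+, d:+; rest ⊤}
  B2:  IN={a:+, b:+, c:+, d:+; rest ⊤}  OUT={a:+, b:+, c:+; rest ⊤}
  B3:  IN={a:+, b:+, c:+; rest ⊤}  OUT={a:+, b:+, c:+; rest ⊤}
  B4:  IN={a:+, b:+, c:+; rest ⊤}  OUT={a:+, b:+, c:+; rest ⊤}
  B5:  IN={a:+, b:+, c:+; rest ⊤}  OUT={a:+, b:+, c:+; rest ⊤}
  B6:  IN={b:+; rest ⊤}  OUT={b:+, f:-; rest ⊤}

B0 is the boundary node: IN[B0] = {a: ⊤, b: ⊤, c: ⊤, d: ⊤, e: ⊤, f: ⊤}
Applying B0's transfer function to that IN value gives OUT[B0] (row B0 above).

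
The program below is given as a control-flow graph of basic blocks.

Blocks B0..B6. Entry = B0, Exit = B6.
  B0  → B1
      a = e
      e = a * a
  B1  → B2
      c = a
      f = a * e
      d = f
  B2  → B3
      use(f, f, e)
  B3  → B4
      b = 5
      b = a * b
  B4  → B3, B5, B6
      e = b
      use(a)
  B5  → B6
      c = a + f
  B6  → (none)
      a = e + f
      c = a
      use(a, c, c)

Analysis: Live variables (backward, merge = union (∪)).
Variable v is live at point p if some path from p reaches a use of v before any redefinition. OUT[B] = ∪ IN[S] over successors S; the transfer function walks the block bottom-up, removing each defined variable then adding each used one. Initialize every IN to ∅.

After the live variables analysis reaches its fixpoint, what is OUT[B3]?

Per-block solution:
  B0: | IN={e} | OUT={a, e}
  B1: | IN={a, e} | OUT={a, e, f}
  B2: | IN={a, e, f} | OUT={a, f}
  B3: | IN={a, f} | OUT={a, b, f}
  B4: | IN={a, b, f} | OUT={a, e, f}
  B5: | IN={a, e, f} | OUT={e, f}
  B6: | IN={e, f} | OUT={}

Merge at B3: OUT[B3] = IN[B4] = {a, b, f}

Answer: {a, b, f}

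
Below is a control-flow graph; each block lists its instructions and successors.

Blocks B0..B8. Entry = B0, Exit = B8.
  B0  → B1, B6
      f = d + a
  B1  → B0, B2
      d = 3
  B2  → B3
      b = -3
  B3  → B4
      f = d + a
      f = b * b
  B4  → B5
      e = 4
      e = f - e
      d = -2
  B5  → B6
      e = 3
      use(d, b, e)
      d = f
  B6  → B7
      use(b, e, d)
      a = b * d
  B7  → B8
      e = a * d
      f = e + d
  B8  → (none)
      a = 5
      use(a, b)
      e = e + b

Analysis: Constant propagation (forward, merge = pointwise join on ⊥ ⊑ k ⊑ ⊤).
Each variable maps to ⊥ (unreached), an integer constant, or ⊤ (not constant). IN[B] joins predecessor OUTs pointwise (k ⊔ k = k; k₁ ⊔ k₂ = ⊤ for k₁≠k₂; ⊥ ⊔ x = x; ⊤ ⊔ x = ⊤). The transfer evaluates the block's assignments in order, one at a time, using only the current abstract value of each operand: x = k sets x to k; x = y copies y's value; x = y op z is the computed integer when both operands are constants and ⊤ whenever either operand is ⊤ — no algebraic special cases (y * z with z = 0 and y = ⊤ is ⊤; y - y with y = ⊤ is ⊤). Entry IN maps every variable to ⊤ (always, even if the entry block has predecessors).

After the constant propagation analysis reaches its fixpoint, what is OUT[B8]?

Fixpoint table:
  B0: | IN=(all ⊤) | OUT=(all ⊤)
  B1: | IN=(all ⊤) | OUT={d:3; rest ⊤}
  B2: | IN={d:3; rest ⊤} | OUT={b:-3, d:3; rest ⊤}
  B3: | IN={b:-3, d:3; rest ⊤} | OUT={b:-3, d:3, f:9; rest ⊤}
  B4: | IN={b:-3, d:3, f:9; rest ⊤} | OUT={b:-3, d:-2, e:5, f:9; rest ⊤}
  B5: | IN={b:-3, d:-2, e:5, f:9; rest ⊤} | OUT={b:-3, d:9, e:3, f:9; rest ⊤}
  B6: | IN=(all ⊤) | OUT=(all ⊤)
  B7: | IN=(all ⊤) | OUT=(all ⊤)
  B8: | IN=(all ⊤) | OUT={a:5; rest ⊤}

Merge at B8: IN[B8] = OUT[B7] = {a: ⊤, b: ⊤, c: ⊤, d: ⊤, e: ⊤, f: ⊤}
Applying B8's transfer function to that IN value gives OUT[B8] (row B8 above).

Answer: {a: 5, b: ⊤, c: ⊤, d: ⊤, e: ⊤, f: ⊤}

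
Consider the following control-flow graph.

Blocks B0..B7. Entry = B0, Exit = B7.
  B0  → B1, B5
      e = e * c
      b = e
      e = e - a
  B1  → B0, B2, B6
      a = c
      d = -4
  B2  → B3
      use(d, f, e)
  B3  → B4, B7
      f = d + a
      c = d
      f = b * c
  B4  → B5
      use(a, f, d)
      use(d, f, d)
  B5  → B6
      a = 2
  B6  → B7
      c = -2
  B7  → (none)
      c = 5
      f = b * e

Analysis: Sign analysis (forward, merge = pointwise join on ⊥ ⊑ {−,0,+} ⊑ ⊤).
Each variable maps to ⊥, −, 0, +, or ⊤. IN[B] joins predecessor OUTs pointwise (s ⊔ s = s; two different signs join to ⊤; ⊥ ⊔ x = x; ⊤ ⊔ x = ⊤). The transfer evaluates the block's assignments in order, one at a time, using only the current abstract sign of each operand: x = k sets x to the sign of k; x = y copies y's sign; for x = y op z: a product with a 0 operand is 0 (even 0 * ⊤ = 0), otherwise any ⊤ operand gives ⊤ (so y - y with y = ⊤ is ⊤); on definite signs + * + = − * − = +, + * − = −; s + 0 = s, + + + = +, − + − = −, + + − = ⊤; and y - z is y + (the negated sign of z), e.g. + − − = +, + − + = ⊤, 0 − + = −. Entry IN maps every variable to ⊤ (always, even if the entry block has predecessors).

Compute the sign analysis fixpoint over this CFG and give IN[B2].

Per-block solution:
  B0: | IN=(all ⊤) | OUT=(all ⊤)
  B1: | IN=(all ⊤) | OUT={d:-; rest ⊤}
  B2: | IN={d:-; rest ⊤} | OUT={d:-; rest ⊤}
  B3: | IN={d:-; rest ⊤} | OUT={c:-, d:-; rest ⊤}
  B4: | IN={c:-, d:-; rest ⊤} | OUT={c:-, d:-; rest ⊤}
  B5: | IN=(all ⊤) | OUT={a:+; rest ⊤}
  B6: | IN=(all ⊤) | OUT={c:-; rest ⊤}
  B7: | IN={c:-; rest ⊤} | OUT={c:+; rest ⊤}

Merge at B2: IN[B2] = OUT[B1] = {a: ⊤, b: ⊤, c: ⊤, d: -, e: ⊤, f: ⊤}

Answer: {a: ⊤, b: ⊤, c: ⊤, d: -, e: ⊤, f: ⊤}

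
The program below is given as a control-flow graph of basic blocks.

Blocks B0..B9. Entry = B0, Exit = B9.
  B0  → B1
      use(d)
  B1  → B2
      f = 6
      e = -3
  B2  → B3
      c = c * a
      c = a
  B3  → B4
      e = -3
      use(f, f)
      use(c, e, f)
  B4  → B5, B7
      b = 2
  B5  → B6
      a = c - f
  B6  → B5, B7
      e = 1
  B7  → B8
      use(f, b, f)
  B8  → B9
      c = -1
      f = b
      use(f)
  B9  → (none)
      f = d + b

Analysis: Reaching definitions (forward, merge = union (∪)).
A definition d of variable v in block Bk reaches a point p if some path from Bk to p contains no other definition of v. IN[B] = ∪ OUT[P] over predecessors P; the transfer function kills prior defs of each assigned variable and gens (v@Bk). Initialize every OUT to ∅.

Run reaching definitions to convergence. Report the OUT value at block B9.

Answer: {a@B5, b@B4, c@B8, e@B3, e@B6, f@B9}

Working:
Converged values:
  B0:  IN={}  OUT={}
  B1:  IN={}  OUT={e@B1, f@B1}
  B2:  IN={e@B1, f@B1}  OUT={c@B2, e@B1, f@B1}
  B3:  IN={c@B2, e@B1, f@B1}  OUT={c@B2, e@B3, f@B1}
  B4:  IN={c@B2, e@B3, f@B1}  OUT={b@B4, c@B2, e@B3, f@B1}
  B5:  IN={a@B5, b@B4, c@B2, e@B3, e@B6, f@B1}  OUT={a@B5, b@B4, c@B2, e@B3, e@B6, f@B1}
  B6:  IN={a@B5, b@B4, c@B2, e@B3, e@B6, f@B1}  OUT={a@B5, b@B4, c@B2, e@B6, f@B1}
  B7:  IN={a@B5, b@B4, c@B2, e@B3, e@B6, f@B1}  OUT={a@B5, b@B4, c@B2, e@B3, e@B6, f@B1}
  B8:  IN={a@B5, b@B4, c@B2, e@B3, e@B6, f@B1}  OUT={a@B5, b@B4, c@B8, e@B3, e@B6, f@B8}
  B9:  IN={a@B5, b@B4, c@B8, e@B3, e@B6, f@B8}  OUT={a@B5, b@B4, c@B8, e@B3, e@B6, f@B9}

Merge at B9: IN[B9] = OUT[B8] = {a@B5, b@B4, c@B8, e@B3, e@B6, f@B8}
Applying B9's transfer function to that IN value gives OUT[B9] (row B9 above).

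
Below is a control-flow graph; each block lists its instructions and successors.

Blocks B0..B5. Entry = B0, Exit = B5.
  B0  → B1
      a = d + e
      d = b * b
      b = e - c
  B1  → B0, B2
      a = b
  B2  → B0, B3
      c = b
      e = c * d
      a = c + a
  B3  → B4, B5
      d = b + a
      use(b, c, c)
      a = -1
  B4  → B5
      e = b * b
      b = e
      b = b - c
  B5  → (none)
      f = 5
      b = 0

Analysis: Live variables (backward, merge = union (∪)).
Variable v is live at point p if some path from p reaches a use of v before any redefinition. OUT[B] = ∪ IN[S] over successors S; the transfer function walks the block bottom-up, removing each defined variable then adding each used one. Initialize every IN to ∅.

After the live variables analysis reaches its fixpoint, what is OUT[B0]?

Converged values:
  B0: | IN={b, c, d, e} | OUT={b, c, d, e}
  B1: | IN={b, c, d, e} | OUT={a, b, c, d, e}
  B2: | IN={a, b, d} | OUT={a, b, c, d, e}
  B3: | IN={a, b, c} | OUT={b, c}
  B4: | IN={b, c} | OUT={}
  B5: | IN={} | OUT={}

Merge at B0: OUT[B0] = IN[B1] = {b, c, d, e}

Answer: {b, c, d, e}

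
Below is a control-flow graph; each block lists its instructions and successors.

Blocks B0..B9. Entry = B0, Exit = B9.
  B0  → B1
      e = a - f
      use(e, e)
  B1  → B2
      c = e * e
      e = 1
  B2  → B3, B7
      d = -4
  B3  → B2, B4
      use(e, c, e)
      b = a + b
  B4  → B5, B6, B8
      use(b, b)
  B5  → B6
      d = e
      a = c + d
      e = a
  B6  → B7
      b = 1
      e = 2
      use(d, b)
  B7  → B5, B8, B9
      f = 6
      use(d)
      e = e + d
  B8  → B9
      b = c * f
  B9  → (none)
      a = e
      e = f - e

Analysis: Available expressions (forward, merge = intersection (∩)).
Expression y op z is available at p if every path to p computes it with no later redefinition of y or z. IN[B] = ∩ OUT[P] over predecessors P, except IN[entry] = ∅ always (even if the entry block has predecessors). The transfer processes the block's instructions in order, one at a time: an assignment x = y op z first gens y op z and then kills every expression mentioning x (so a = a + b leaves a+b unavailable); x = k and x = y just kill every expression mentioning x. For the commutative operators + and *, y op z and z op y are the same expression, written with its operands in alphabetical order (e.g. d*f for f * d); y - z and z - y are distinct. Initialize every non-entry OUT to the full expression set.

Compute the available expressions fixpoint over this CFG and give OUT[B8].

Per-block solution:
  B0:  IN={}  OUT={a-f}
  B1:  IN={a-f}  OUT={a-f}
  B2:  IN={a-f}  OUT={a-f}
  B3:  IN={a-f}  OUT={a-f}
  B4:  IN={a-f}  OUT={a-f}
  B5:  IN={}  OUT={c+d}
  B6:  IN={}  OUT={}
  B7:  IN={}  OUT={}
  B8:  IN={}  OUT={c*f}
  B9:  IN={}  OUT={}

Merge at B8: IN[B8] = OUT[B4] ∩ OUT[B7] = {}
Applying B8's transfer function to that IN value gives OUT[B8] (row B8 above).

Answer: {c*f}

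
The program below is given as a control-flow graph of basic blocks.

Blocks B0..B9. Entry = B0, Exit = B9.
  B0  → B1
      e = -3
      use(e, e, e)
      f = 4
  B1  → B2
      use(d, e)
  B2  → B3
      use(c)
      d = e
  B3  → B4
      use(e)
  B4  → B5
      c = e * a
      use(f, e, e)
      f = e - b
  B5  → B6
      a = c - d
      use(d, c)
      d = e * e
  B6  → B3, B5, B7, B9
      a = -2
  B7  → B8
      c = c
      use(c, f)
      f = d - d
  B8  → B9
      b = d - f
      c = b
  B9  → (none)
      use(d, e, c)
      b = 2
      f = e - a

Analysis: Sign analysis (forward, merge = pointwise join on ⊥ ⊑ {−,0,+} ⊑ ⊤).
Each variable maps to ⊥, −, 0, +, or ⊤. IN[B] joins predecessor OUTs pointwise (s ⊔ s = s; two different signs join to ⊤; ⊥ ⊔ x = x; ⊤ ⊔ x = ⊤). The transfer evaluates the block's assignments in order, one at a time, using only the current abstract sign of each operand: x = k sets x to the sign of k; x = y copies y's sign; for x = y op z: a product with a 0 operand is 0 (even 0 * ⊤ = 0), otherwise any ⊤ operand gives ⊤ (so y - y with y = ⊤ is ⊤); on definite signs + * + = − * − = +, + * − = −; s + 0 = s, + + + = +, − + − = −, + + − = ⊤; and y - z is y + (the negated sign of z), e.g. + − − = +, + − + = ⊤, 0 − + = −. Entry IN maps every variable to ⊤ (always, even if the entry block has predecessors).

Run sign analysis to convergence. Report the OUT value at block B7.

Answer: {a: -, b: ⊤, c: ⊤, d: +, e: -, f: ⊤}

Derivation:
Per-block solution:
  B0: | IN=(all ⊤) | OUT={e:-, f:+; rest ⊤}
  B1: | IN={e:-, f:+; rest ⊤} | OUT={e:-, f:+; rest ⊤}
  B2: | IN={e:-, f:+; rest ⊤} | OUT={d:-, e:-, f:+; rest ⊤}
  B3: | IN={e:-; rest ⊤} | OUT={e:-; rest ⊤}
  B4: | IN={e:-; rest ⊤} | OUT={e:-; rest ⊤}
  B5: | IN={e:-; rest ⊤} | OUT={d:+, e:-; rest ⊤}
  B6: | IN={d:+, e:-; rest ⊤} | OUT={a:-, d:+, e:-; rest ⊤}
  B7: | IN={a:-, d:+, e:-; rest ⊤} | OUT={a:-, d:+, e:-; rest ⊤}
  B8: | IN={a:-, d:+, e:-; rest ⊤} | OUT={a:-, d:+, e:-; rest ⊤}
  B9: | IN={a:-, d:+, e:-; rest ⊤} | OUT={a:-, b:+, d:+, e:-; rest ⊤}

Merge at B7: IN[B7] = OUT[B6] = {a: -, b: ⊤, c: ⊤, d: +, e: -, f: ⊤}
Applying B7's transfer function to that IN value gives OUT[B7] (row B7 above).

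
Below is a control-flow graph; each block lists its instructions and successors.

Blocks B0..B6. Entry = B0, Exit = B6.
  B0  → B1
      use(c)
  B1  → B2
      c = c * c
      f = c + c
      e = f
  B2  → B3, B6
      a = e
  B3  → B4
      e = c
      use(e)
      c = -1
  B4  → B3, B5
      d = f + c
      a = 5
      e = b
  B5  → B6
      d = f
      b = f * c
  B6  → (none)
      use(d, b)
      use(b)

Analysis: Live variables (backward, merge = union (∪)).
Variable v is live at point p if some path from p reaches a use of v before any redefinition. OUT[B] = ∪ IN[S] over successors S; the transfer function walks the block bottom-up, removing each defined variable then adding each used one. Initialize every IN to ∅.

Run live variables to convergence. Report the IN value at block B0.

Fixpoint table:
  B0:  IN={b, c, d}  OUT={b, c, d}
  B1:  IN={b, c, d}  OUT={b, c, d, e, f}
  B2:  IN={b, c, d, e, f}  OUT={b, c, d, f}
  B3:  IN={b, c, f}  OUT={b, c, f}
  B4:  IN={b, c, f}  OUT={b, c, f}
  B5:  IN={c, f}  OUT={b, d}
  B6:  IN={b, d}  OUT={}

Merge at B0: OUT[B0] = IN[B1] = {b, c, d}
Applying B0's transfer function to that OUT value gives IN[B0] (row B0 above).

Answer: {b, c, d}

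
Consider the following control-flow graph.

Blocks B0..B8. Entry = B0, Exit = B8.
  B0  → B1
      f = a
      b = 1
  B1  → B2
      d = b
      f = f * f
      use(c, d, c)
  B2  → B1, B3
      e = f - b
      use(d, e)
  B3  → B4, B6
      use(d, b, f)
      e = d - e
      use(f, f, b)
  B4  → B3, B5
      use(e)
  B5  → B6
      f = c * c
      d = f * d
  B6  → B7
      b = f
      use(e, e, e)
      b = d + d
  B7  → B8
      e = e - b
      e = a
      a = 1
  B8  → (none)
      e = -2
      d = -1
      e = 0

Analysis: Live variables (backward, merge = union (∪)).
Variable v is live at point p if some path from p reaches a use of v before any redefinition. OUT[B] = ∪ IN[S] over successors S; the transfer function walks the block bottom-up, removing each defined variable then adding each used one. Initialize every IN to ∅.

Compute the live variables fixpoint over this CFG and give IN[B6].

Answer: {a, d, e, f}

Working:
Fixpoint table:
  B0: | IN={a, c} | OUT={a, b, c, f}
  B1: | IN={a, b, c, f} | OUT={a, b, c, d, f}
  B2: | IN={a, b, c, d, f} | OUT={a, b, c, d, e, f}
  B3: | IN={a, b, c, d, e, f} | OUT={a, b, c, d, e, f}
  B4: | IN={a, b, c, d, e, f} | OUT={a, b, c, d, e, f}
  B5: | IN={a, c, d, e} | OUT={a, d, e, f}
  B6: | IN={a, d, e, f} | OUT={a, b, e}
  B7: | IN={a, b, e} | OUT={}
  B8: | IN={} | OUT={}

Merge at B6: OUT[B6] = IN[B7] = {a, b, e}
Applying B6's transfer function to that OUT value gives IN[B6] (row B6 above).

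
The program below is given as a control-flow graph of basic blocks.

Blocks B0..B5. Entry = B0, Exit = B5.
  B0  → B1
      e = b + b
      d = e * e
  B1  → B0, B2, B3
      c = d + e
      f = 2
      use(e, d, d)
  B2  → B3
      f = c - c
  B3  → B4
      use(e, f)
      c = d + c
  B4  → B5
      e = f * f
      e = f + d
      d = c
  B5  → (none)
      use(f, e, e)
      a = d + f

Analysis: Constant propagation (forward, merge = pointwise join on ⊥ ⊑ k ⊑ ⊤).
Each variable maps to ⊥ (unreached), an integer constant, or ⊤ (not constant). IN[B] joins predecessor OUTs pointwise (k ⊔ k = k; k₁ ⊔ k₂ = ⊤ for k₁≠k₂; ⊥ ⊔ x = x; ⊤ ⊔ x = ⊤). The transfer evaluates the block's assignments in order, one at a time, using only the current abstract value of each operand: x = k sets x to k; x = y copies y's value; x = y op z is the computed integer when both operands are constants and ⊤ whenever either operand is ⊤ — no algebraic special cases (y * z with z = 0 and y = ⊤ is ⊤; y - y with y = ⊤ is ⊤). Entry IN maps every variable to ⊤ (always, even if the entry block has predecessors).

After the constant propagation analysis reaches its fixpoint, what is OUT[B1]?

Per-block solution:
  B0:  IN=(all ⊤)  OUT=(all ⊤)
  B1:  IN=(all ⊤)  OUT={f:2; rest ⊤}
  B2:  IN={f:2; rest ⊤}  OUT=(all ⊤)
  B3:  IN=(all ⊤)  OUT=(all ⊤)
  B4:  IN=(all ⊤)  OUT=(all ⊤)
  B5:  IN=(all ⊤)  OUT=(all ⊤)

Merge at B1: IN[B1] = OUT[B0] = {a: ⊤, b: ⊤, c: ⊤, d: ⊤, e: ⊤, f: ⊤}
Applying B1's transfer function to that IN value gives OUT[B1] (row B1 above).

Answer: {a: ⊤, b: ⊤, c: ⊤, d: ⊤, e: ⊤, f: 2}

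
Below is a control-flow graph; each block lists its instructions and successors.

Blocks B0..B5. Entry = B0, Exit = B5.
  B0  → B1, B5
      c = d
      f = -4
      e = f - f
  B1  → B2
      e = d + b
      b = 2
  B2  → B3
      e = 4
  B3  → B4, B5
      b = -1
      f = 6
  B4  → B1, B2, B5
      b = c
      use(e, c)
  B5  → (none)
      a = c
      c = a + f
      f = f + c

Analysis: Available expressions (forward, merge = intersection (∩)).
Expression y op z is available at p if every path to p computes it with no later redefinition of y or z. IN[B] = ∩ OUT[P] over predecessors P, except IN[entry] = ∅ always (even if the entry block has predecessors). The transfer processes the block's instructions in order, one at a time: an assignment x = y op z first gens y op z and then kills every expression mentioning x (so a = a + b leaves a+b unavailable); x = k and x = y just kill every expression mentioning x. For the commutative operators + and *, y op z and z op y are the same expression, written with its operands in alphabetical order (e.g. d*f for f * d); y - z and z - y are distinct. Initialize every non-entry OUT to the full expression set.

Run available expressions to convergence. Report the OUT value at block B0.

Answer: {f-f}

Working:
Per-block solution:
  B0: | IN={} | OUT={f-f}
  B1: | IN={} | OUT={}
  B2: | IN={} | OUT={}
  B3: | IN={} | OUT={}
  B4: | IN={} | OUT={}
  B5: | IN={} | OUT={}

B0 is the boundary node: IN[B0] = {}
Applying B0's transfer function to that IN value gives OUT[B0] (row B0 above).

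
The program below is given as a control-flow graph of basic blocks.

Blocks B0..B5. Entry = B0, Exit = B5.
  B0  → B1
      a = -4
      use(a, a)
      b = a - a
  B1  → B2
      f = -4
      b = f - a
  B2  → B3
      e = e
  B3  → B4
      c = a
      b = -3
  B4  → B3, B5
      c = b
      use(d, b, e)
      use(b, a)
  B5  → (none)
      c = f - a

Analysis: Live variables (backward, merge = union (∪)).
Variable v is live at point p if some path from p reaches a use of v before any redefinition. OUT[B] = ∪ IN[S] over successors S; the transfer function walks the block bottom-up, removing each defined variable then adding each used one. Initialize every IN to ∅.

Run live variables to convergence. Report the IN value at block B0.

Fixpoint table:
  B0: | IN={d, e} | OUT={a, d, e}
  B1: | IN={a, d, e} | OUT={a, d, e, f}
  B2: | IN={a, d, e, f} | OUT={a, d, e, f}
  B3: | IN={a, d, e, f} | OUT={a, b, d, e, f}
  B4: | IN={a, b, d, e, f} | OUT={a, d, e, f}
  B5: | IN={a, f} | OUT={}

Merge at B0: OUT[B0] = IN[B1] = {a, d, e}
Applying B0's transfer function to that OUT value gives IN[B0] (row B0 above).

Answer: {d, e}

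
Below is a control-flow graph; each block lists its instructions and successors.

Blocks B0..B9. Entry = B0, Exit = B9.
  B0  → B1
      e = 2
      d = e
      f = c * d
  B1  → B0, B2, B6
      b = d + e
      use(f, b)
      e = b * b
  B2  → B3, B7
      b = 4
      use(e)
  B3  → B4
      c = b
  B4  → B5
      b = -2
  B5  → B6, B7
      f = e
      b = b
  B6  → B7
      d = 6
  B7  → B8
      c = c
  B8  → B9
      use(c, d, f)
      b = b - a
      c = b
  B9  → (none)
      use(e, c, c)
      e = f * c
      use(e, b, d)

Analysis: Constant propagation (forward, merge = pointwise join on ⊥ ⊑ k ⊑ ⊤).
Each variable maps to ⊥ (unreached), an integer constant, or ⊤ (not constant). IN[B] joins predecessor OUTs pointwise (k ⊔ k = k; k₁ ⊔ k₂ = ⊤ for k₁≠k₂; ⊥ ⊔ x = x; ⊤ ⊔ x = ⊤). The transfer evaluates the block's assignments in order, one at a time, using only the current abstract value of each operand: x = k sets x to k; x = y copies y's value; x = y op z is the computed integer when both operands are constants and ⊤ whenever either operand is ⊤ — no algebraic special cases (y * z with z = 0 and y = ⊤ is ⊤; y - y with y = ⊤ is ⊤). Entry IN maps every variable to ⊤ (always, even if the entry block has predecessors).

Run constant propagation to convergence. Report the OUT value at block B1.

Answer: {a: ⊤, b: 4, c: ⊤, d: 2, e: 16, f: ⊤}

Working:
Per-block solution:
  B0:   IN=(all ⊤)   OUT={d:2, e:2; rest ⊤}
  B1:   IN={d:2, e:2; rest ⊤}   OUT={b:4, d:2, e:16; rest ⊤}
  B2:   IN={b:4, d:2, e:16; rest ⊤}   OUT={b:4, d:2, e:16; rest ⊤}
  B3:   IN={b:4, d:2, e:16; rest ⊤}   OUT={b:4, c:4, d:2, e:16; rest ⊤}
  B4:   IN={b:4, c:4, d:2, e:16; rest ⊤}   OUT={b:-2, c:4, d:2, e:16; rest ⊤}
  B5:   IN={b:-2, c:4, d:2, e:16; rest ⊤}   OUT={b:-2, c:4, d:2, e:16, f:16; rest ⊤}
  B6:   IN={d:2, e:16; rest ⊤}   OUT={d:6, e:16; rest ⊤}
  B7:   IN={e:16; rest ⊤}   OUT={e:16; rest ⊤}
  B8:   IN={e:16; rest ⊤}   OUT={e:16; rest ⊤}
  B9:   IN={e:16; rest ⊤}   OUT=(all ⊤)

Merge at B1: IN[B1] = OUT[B0] = {a: ⊤, b: ⊤, c: ⊤, d: 2, e: 2, f: ⊤}
Applying B1's transfer function to that IN value gives OUT[B1] (row B1 above).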